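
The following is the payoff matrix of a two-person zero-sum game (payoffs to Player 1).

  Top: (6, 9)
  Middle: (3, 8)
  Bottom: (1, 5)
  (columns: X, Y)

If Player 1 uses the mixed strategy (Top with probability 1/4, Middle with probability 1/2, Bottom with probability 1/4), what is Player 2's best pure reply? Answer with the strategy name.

X

If Player 2 plays X, Player 1's expected payoff is (1/4)·6 + (1/2)·3 + (1/4)·1 = 13/4.
If Player 2 plays Y, Player 1's expected payoff is (1/4)·9 + (1/2)·8 + (1/4)·5 = 15/2.
Player 2 minimizes Player 1's payoff; the smallest is 13/4, so the best response is X.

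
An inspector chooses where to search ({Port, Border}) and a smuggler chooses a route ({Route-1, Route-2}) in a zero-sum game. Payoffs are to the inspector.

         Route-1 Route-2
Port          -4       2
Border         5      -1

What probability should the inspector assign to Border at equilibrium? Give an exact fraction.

Row minima: Port → -4, Border → -1; maximin = -1.
Column maxima: Route-1 → 5, Route-2 → 2; minimax = 2.
-1 ≠ 2, so there is no saddle point; optimal play is mixed.
Let the inspector play Port with probability p. Expected payoff against Route-1: (-4)p + 5(1−p) = −9p + 5; against Route-2: 2p + (-1)(1−p) = 3p − 1.
Setting these equal: −9p + 5 = 3p − 1 ⇒ −12p = -6 ⇒ p = 1/2, and the value is (-9)·(1/2) + 5 = 1/2.
For the smuggler: with q = P(Route-1), equating Port's and Border's payoffs gives −6q + 2 = 6q − 1 ⇒ q = 1/4.

1/2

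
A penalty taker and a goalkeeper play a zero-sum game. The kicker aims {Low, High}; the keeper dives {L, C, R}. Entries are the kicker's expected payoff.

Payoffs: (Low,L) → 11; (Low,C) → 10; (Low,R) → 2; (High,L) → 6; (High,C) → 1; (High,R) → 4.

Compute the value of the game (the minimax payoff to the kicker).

Row minima: Low → 2, High → 1; maximin = 2.
Column maxima: L → 11, C → 10, R → 4; minimax = 4.
2 ≠ 4, so there is no saddle point; optimal play is mixed.
L is strictly dominated by C (it gives the kicker strictly more in every row), so the keeper never plays it.
On the remaining 2×2 (Low, High vs C, R):
Let the kicker play Low with probability p. Expected payoff against C: 10p + 1(1−p) = 9p + 1; against R: 2p + 4(1−p) = −2p + 4.
Setting these equal: 9p + 1 = −2p + 4 ⇒ 11p = 3 ⇒ p = 3/11, and the value is (9)·(3/11) + 1 = 38/11.
For the keeper: with q = P(C), equating Low's and High's payoffs gives 8q + 2 = −3q + 4 ⇒ q = 2/11.

38/11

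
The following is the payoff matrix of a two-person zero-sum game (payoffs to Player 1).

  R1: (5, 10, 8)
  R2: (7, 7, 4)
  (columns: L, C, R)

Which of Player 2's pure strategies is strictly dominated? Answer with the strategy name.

R holds Player 1's payoff strictly below C in every row: 8 < 10, 4 < 7.
So C is strictly dominated for Player 2.

C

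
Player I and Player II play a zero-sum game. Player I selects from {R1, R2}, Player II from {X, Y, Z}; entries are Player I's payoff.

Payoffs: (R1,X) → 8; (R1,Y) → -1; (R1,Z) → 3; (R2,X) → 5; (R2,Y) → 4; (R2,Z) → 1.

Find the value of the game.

13/7

Row minima: R1 → -1, R2 → 1; maximin = 1.
Column maxima: X → 8, Y → 4, Z → 3; minimax = 3.
1 ≠ 3, so there is no saddle point; optimal play is mixed.
X is strictly dominated by Y (it gives Player I strictly more in every row), so Player II never plays it.
On the remaining 2×2 (R1, R2 vs Y, Z):
Let Player I play R1 with probability p. Expected payoff against Y: (-1)p + 4(1−p) = −5p + 4; against Z: 3p + 1(1−p) = 2p + 1.
Setting these equal: −5p + 4 = 2p + 1 ⇒ −7p = -3 ⇒ p = 3/7, and the value is (-5)·(3/7) + 4 = 13/7.
For Player II: with q = P(Y), equating R1's and R2's payoffs gives −4q + 3 = 3q + 1 ⇒ q = 2/7.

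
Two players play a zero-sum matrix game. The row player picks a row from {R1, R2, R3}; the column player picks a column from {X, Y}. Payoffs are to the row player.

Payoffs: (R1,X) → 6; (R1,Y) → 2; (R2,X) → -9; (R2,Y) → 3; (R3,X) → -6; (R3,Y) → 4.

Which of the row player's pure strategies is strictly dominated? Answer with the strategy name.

R2

R3 gives a strictly higher payoff than R2 against every column: -6 > -9, 4 > 3.
So R2 is strictly dominated and the row player never plays it.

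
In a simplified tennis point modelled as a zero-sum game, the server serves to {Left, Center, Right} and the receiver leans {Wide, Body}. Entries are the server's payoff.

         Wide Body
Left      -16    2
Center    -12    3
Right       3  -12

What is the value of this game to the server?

Row minima: Left → -16, Center → -12, Right → -12; maximin = -12.
Column maxima: Wide → 3, Body → 3; minimax = 3.
-12 ≠ 3, so there is no saddle point; optimal play is mixed.
Left is strictly dominated by Center, so the server never plays it.
On the remaining 2×2 (Center, Right vs Wide, Body):
Let the server play Center with probability p. Expected payoff against Wide: (-12)p + 3(1−p) = −15p + 3; against Body: 3p + (-12)(1−p) = 15p − 12.
Setting these equal: −15p + 3 = 15p − 12 ⇒ −30p = -15 ⇒ p = 1/2, and the value is (-15)·(1/2) + 3 = -9/2.
For the receiver: with q = P(Wide), equating Center's and Right's payoffs gives −15q + 3 = 15q − 12 ⇒ q = 1/2.

-9/2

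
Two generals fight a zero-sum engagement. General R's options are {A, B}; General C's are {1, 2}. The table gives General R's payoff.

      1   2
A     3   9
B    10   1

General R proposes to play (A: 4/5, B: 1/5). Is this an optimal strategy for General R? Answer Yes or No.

No

Against 1 this mix gives (4/5)·3 + (1/5)·10 = 22/5.
Against 2 this mix gives (4/5)·9 + (1/5)·1 = 37/5.
General C will play 1, holding General R to 22/5. Shifting weight toward the row that does better against 1 would raise this floor (the equalizing mix achieves 29/5 against both 1 and 2), so the proposed strategy is not optimal.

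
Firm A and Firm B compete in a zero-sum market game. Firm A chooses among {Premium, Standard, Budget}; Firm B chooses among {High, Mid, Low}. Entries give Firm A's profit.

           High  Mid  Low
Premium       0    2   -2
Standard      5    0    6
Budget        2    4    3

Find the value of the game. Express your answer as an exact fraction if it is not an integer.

Row minima: Premium → -2, Standard → 0, Budget → 2; maximin = 2.
Column maxima: High → 5, Mid → 4, Low → 6; minimax = 4.
2 ≠ 4, so there is no saddle point; optimal play is mixed.
Premium is strictly dominated by Budget, so Firm A never plays it.
With Premium eliminated, Low is strictly dominated by High (it gives Firm A strictly more in every remaining row), so Firm B never plays it.
On the remaining 2×2 (Standard, Budget vs High, Mid):
Let Firm A play Standard with probability p. Expected payoff against High: 5p + 2(1−p) = 3p + 2; against Mid: 0p + 4(1−p) = −4p + 4.
Setting these equal: 3p + 2 = −4p + 4 ⇒ 7p = 2 ⇒ p = 2/7, and the value is (3)·(2/7) + 2 = 20/7.
For Firm B: with q = P(High), equating Standard's and Budget's payoffs gives 5q = −2q + 4 ⇒ q = 4/7.

20/7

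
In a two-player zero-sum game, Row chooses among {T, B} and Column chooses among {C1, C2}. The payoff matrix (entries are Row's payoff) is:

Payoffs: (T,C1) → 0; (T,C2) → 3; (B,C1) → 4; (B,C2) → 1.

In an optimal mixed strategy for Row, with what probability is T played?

Row minima: T → 0, B → 1; maximin = 1.
Column maxima: C1 → 4, C2 → 3; minimax = 3.
1 ≠ 3, so there is no saddle point; optimal play is mixed.
Let Row play T with probability p. Expected payoff against C1: 0p + 4(1−p) = −4p + 4; against C2: 3p + 1(1−p) = 2p + 1.
Setting these equal: −4p + 4 = 2p + 1 ⇒ −6p = -3 ⇒ p = 1/2, and the value is (-4)·(1/2) + 4 = 2.
For Column: with q = P(C1), equating T's and B's payoffs gives −3q + 3 = 3q + 1 ⇒ q = 1/3.

1/2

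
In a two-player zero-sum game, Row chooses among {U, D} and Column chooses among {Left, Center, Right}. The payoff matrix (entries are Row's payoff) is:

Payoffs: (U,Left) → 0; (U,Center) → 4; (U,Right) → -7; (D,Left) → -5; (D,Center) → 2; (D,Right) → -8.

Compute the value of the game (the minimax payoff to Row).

Row minima: U → -7, D → -8; maximin = -7.
Column maxima: Left → 0, Center → 4, Right → -7; minimax = -7.
Since maximin = minimax = -7, there is a saddle point and the value is -7.

-7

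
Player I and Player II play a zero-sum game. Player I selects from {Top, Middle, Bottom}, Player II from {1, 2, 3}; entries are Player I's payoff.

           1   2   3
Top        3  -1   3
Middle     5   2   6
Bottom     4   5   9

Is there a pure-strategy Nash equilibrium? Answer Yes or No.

Row minima: Top → -1, Middle → 2, Bottom → 4; maximin = 4.
Column maxima: 1 → 5, 2 → 5, 3 → 9; minimax = 5.
4 ≠ 5, so no pure-strategy equilibrium exists.

No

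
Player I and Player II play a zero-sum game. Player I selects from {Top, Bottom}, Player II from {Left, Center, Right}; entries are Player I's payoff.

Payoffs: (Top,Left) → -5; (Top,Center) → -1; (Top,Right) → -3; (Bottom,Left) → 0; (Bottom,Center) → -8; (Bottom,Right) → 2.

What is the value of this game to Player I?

-10/3

Row minima: Top → -5, Bottom → -8; maximin = -5.
Column maxima: Left → 0, Center → -1, Right → 2; minimax = -1.
-5 ≠ -1, so there is no saddle point; optimal play is mixed.
Right is strictly dominated by Left (it gives Player I strictly more in every row), so Player II never plays it.
On the remaining 2×2 (Top, Bottom vs Left, Center):
Let Player I play Top with probability p. Expected payoff against Left: (-5)p + 0(1−p) = −5p; against Center: (-1)p + (-8)(1−p) = 7p − 8.
Setting these equal: −5p = 7p − 8 ⇒ −12p = -8 ⇒ p = 2/3, and the value is (-5)·(2/3) = -10/3.
For Player II: with q = P(Left), equating Top's and Bottom's payoffs gives −4q − 1 = 8q − 8 ⇒ q = 7/12.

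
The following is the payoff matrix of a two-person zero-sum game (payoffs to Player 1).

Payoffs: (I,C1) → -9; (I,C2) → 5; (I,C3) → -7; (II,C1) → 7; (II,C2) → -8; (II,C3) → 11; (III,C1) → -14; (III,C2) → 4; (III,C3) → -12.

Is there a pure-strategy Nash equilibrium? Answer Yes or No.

Row minima: I → -9, II → -8, III → -14; maximin = -8.
Column maxima: C1 → 7, C2 → 5, C3 → 11; minimax = 5.
-8 ≠ 5, so no pure-strategy equilibrium exists.

No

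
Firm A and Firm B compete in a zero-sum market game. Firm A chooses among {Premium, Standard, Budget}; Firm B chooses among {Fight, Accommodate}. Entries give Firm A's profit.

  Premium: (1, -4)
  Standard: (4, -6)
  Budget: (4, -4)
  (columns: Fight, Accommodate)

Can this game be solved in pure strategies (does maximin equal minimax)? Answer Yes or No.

Row minima: Premium → -4, Standard → -6, Budget → -4; maximin = -4.
Column maxima: Fight → 4, Accommodate → -4; minimax = -4.
maximin = minimax = -4, so a saddle point exists.

Yes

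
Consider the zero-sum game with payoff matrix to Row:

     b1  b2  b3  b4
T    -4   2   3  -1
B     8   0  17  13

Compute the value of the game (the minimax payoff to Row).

8/7

Row minima: T → -4, B → 0; maximin = 0.
Column maxima: b1 → 8, b2 → 2, b3 → 17, b4 → 13; minimax = 2.
0 ≠ 2, so there is no saddle point; optimal play is mixed.
b3 is strictly dominated by b1 (it gives Row strictly more in every row), so Column never plays it.
b4 is strictly dominated by b1 (it gives Row strictly more in every row), so Column never plays it.
On the remaining 2×2 (T, B vs b1, b2):
Let Row play T with probability p. Expected payoff against b1: (-4)p + 8(1−p) = −12p + 8; against b2: 2p + 0(1−p) = 2p.
Setting these equal: −12p + 8 = 2p ⇒ −14p = -8 ⇒ p = 4/7, and the value is (-12)·(4/7) + 8 = 8/7.
For Column: with q = P(b1), equating T's and B's payoffs gives −6q + 2 = 8q ⇒ q = 1/7.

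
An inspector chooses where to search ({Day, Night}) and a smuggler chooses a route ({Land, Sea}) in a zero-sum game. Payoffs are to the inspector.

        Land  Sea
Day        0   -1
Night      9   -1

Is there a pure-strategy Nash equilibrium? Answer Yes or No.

Yes

Row minima: Day → -1, Night → -1; maximin = -1.
Column maxima: Land → 9, Sea → -1; minimax = -1.
maximin = minimax = -1, so a saddle point exists.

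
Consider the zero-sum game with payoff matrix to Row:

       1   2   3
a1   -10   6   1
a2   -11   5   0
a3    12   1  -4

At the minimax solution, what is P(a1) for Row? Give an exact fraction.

Row minima: a1 → -10, a2 → -11, a3 → -4; maximin = -4.
Column maxima: 1 → 12, 2 → 6, 3 → 1; minimax = 1.
-4 ≠ 1, so there is no saddle point; optimal play is mixed.
a2 is strictly dominated by a1, so Row never plays it.
2 is strictly dominated by 3 (it gives Row strictly more in every row), so Column never plays it.
On the remaining 2×2 (a1, a3 vs 1, 3):
Let Row play a1 with probability p. Expected payoff against 1: (-10)p + 12(1−p) = −22p + 12; against 3: 1p + (-4)(1−p) = 5p − 4.
Setting these equal: −22p + 12 = 5p − 4 ⇒ −27p = -16 ⇒ p = 16/27, and the value is (-22)·(16/27) + 12 = -28/27.
For Column: with q = P(1), equating a1's and a3's payoffs gives −11q + 1 = 16q − 4 ⇒ q = 5/27.

16/27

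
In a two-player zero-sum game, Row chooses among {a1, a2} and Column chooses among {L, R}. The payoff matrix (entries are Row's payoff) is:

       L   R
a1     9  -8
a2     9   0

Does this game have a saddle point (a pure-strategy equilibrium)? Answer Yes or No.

Row minima: a1 → -8, a2 → 0; maximin = 0.
Column maxima: L → 9, R → 0; minimax = 0.
maximin = minimax = 0, so a saddle point exists.

Yes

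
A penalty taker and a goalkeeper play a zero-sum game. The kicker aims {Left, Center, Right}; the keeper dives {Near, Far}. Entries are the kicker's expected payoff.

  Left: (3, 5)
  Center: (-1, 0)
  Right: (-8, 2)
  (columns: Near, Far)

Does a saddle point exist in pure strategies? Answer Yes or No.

Yes

Row minima: Left → 3, Center → -1, Right → -8; maximin = 3.
Column maxima: Near → 3, Far → 5; minimax = 3.
maximin = minimax = 3, so a saddle point exists.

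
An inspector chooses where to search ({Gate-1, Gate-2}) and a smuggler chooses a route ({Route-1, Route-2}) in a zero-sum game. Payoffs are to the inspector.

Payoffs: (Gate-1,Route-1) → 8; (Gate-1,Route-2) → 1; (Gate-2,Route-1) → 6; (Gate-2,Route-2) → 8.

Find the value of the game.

Row minima: Gate-1 → 1, Gate-2 → 6; maximin = 6.
Column maxima: Route-1 → 8, Route-2 → 8; minimax = 8.
6 ≠ 8, so there is no saddle point; optimal play is mixed.
Let the inspector play Gate-1 with probability p. Expected payoff against Route-1: 8p + 6(1−p) = 2p + 6; against Route-2: 1p + 8(1−p) = −7p + 8.
Setting these equal: 2p + 6 = −7p + 8 ⇒ 9p = 2 ⇒ p = 2/9, and the value is (2)·(2/9) + 6 = 58/9.
For the smuggler: with q = P(Route-1), equating Gate-1's and Gate-2's payoffs gives 7q + 1 = −2q + 8 ⇒ q = 7/9.

58/9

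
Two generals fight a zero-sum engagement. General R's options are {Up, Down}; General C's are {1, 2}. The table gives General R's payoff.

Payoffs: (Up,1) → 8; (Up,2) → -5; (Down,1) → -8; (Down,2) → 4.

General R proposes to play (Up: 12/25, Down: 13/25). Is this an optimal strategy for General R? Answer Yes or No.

Against 1 this mix gives (12/25)·8 + (13/25)·(-8) = -8/25.
Against 2 this mix gives (12/25)·(-5) + (13/25)·4 = -8/25.
All of General C's active replies (1, 2) yield -8/25, and no column does worse for General R. The mix makes General C indifferent and guarantees -8/25, so it is optimal.

Yes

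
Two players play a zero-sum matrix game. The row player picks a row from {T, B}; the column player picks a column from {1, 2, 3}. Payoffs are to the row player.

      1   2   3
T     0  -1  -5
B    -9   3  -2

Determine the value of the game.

Row minima: T → -5, B → -9; maximin = -5.
Column maxima: 1 → 0, 2 → 3, 3 → -2; minimax = -2.
-5 ≠ -2, so there is no saddle point; optimal play is mixed.
2 is strictly dominated by 3 (it gives the row player strictly more in every row), so the column player never plays it.
On the remaining 2×2 (T, B vs 1, 3):
Let the row player play T with probability p. Expected payoff against 1: 0p + (-9)(1−p) = 9p − 9; against 3: (-5)p + (-2)(1−p) = −3p − 2.
Setting these equal: 9p − 9 = −3p − 2 ⇒ 12p = 7 ⇒ p = 7/12, and the value is (9)·(7/12) − 9 = -15/4.
For the column player: with q = P(1), equating T's and B's payoffs gives 5q − 5 = −7q − 2 ⇒ q = 1/4.

-15/4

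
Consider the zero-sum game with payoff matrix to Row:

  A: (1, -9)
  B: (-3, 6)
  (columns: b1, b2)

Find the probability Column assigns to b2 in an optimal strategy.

Row minima: A → -9, B → -3; maximin = -3.
Column maxima: b1 → 1, b2 → 6; minimax = 1.
-3 ≠ 1, so there is no saddle point; optimal play is mixed.
Let Row play A with probability p. Expected payoff against b1: 1p + (-3)(1−p) = 4p − 3; against b2: (-9)p + 6(1−p) = −15p + 6.
Setting these equal: 4p − 3 = −15p + 6 ⇒ 19p = 9 ⇒ p = 9/19, and the value is (4)·(9/19) − 3 = -21/19.
For Column: with q = P(b1), equating A's and B's payoffs gives 10q − 9 = −9q + 6 ⇒ q = 15/19.

4/19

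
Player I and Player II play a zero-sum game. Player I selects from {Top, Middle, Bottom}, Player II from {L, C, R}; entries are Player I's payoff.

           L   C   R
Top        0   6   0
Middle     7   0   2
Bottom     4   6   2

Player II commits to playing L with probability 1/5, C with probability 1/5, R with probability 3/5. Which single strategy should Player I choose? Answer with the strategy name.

Expected payoff of Top: (1/5)·0 + (1/5)·6 + (3/5)·0 = 6/5.
Expected payoff of Middle: (1/5)·7 + (1/5)·0 + (3/5)·2 = 13/5.
Expected payoff of Bottom: (1/5)·4 + (1/5)·6 + (3/5)·2 = 16/5.
The largest is 16/5, so Player I's best response is Bottom.

Bottom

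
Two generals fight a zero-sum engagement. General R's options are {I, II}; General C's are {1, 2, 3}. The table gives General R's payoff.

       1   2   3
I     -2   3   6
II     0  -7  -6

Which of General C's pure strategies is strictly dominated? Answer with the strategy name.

2 holds General R's payoff strictly below 3 in every row: 3 < 6, -7 < -6.
So 3 is strictly dominated for General C.

3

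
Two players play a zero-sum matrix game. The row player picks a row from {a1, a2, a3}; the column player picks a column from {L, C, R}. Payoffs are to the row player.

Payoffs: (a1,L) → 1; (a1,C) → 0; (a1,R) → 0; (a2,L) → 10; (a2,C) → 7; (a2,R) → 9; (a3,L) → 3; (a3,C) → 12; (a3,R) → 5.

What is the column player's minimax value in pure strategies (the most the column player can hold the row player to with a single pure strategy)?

9

Column maxima: L → 10, C → 12, R → 9.
The smallest of these is 9.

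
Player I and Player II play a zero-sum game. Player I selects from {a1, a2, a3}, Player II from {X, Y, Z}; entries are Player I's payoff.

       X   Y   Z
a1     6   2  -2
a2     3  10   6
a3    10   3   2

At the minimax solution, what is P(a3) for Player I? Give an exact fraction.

3/11

Row minima: a1 → -2, a2 → 3, a3 → 2; maximin = 3.
Column maxima: X → 10, Y → 10, Z → 6; minimax = 6.
3 ≠ 6, so there is no saddle point; optimal play is mixed.
a1 is strictly dominated by a3, so Player I never plays it.
Y is strictly dominated by Z (it gives Player I strictly more in every row), so Player II never plays it.
On the remaining 2×2 (a2, a3 vs X, Z):
Let Player I play a2 with probability p. Expected payoff against X: 3p + 10(1−p) = −7p + 10; against Z: 6p + 2(1−p) = 4p + 2.
Setting these equal: −7p + 10 = 4p + 2 ⇒ −11p = -8 ⇒ p = 8/11, and the value is (-7)·(8/11) + 10 = 54/11.
For Player II: with q = P(X), equating a2's and a3's payoffs gives −3q + 6 = 8q + 2 ⇒ q = 4/11.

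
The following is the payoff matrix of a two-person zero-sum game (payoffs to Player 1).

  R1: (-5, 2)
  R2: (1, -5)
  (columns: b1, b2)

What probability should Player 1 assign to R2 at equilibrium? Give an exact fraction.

7/13

Row minima: R1 → -5, R2 → -5; maximin = -5.
Column maxima: b1 → 1, b2 → 2; minimax = 1.
-5 ≠ 1, so there is no saddle point; optimal play is mixed.
Let Player 1 play R1 with probability p. Expected payoff against b1: (-5)p + 1(1−p) = −6p + 1; against b2: 2p + (-5)(1−p) = 7p − 5.
Setting these equal: −6p + 1 = 7p − 5 ⇒ −13p = -6 ⇒ p = 6/13, and the value is (-6)·(6/13) + 1 = -23/13.
For Player 2: with q = P(b1), equating R1's and R2's payoffs gives −7q + 2 = 6q − 5 ⇒ q = 7/13.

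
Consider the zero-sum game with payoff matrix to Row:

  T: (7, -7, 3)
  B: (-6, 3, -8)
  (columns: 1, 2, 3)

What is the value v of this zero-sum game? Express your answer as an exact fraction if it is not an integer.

-47/21

Row minima: T → -7, B → -8; maximin = -7.
Column maxima: 1 → 7, 2 → 3, 3 → 3; minimax = 3.
-7 ≠ 3, so there is no saddle point; optimal play is mixed.
1 is strictly dominated by 3 (it gives Row strictly more in every row), so Column never plays it.
On the remaining 2×2 (T, B vs 2, 3):
Let Row play T with probability p. Expected payoff against 2: (-7)p + 3(1−p) = −10p + 3; against 3: 3p + (-8)(1−p) = 11p − 8.
Setting these equal: −10p + 3 = 11p − 8 ⇒ −21p = -11 ⇒ p = 11/21, and the value is (-10)·(11/21) + 3 = -47/21.
For Column: with q = P(2), equating T's and B's payoffs gives −10q + 3 = 11q − 8 ⇒ q = 11/21.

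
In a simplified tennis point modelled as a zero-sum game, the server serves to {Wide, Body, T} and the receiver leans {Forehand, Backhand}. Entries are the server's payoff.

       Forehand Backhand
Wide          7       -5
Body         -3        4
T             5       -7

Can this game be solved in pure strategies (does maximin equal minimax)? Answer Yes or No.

No

Row minima: Wide → -5, Body → -3, T → -7; maximin = -3.
Column maxima: Forehand → 7, Backhand → 4; minimax = 4.
-3 ≠ 4, so no pure-strategy equilibrium exists.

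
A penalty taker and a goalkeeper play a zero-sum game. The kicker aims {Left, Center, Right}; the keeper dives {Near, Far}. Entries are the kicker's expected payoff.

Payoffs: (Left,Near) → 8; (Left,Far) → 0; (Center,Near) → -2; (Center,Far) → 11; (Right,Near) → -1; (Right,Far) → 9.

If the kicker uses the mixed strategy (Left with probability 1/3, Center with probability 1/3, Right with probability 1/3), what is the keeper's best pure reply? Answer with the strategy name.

If the keeper plays Near, the kicker's expected payoff is (1/3)·8 + (1/3)·(-2) + (1/3)·(-1) = 5/3.
If the keeper plays Far, the kicker's expected payoff is (1/3)·0 + (1/3)·11 + (1/3)·9 = 20/3.
The keeper minimizes the kicker's payoff; the smallest is 5/3, so the best response is Near.

Near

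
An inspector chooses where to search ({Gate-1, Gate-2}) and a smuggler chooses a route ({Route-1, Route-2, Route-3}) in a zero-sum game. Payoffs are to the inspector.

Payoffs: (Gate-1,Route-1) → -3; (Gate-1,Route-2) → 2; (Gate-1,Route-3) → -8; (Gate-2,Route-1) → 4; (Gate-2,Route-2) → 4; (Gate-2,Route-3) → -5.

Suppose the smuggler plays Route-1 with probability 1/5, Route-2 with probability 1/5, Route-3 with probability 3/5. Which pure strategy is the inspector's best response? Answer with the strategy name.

Expected payoff of Gate-1: (1/5)·(-3) + (1/5)·2 + (3/5)·(-8) = -5.
Expected payoff of Gate-2: (1/5)·4 + (1/5)·4 + (3/5)·(-5) = -7/5.
The largest is -7/5, so the inspector's best response is Gate-2.

Gate-2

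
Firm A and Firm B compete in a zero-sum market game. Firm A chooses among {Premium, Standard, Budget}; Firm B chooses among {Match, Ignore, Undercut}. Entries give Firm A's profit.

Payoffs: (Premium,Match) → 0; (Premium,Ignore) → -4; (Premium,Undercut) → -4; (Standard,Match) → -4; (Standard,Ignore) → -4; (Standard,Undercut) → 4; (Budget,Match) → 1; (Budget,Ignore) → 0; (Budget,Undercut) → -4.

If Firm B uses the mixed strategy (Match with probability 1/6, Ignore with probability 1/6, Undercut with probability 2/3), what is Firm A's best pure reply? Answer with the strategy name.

Expected payoff of Premium: (1/6)·0 + (1/6)·(-4) + (2/3)·(-4) = -10/3.
Expected payoff of Standard: (1/6)·(-4) + (1/6)·(-4) + (2/3)·4 = 4/3.
Expected payoff of Budget: (1/6)·1 + (1/6)·0 + (2/3)·(-4) = -5/2.
The largest is 4/3, so Firm A's best response is Standard.

Standard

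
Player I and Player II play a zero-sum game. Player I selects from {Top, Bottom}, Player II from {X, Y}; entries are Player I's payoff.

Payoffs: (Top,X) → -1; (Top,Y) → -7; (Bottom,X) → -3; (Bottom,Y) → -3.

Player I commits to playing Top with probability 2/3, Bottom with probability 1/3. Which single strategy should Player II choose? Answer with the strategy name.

Y

If Player II plays X, Player I's expected payoff is (2/3)·(-1) + (1/3)·(-3) = -5/3.
If Player II plays Y, Player I's expected payoff is (2/3)·(-7) + (1/3)·(-3) = -17/3.
Player II minimizes Player I's payoff; the smallest is -17/3, so the best response is Y.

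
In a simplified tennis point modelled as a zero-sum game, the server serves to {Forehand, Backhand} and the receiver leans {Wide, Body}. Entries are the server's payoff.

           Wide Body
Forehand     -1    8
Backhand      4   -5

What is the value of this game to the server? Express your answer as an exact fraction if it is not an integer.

Row minima: Forehand → -1, Backhand → -5; maximin = -1.
Column maxima: Wide → 4, Body → 8; minimax = 4.
-1 ≠ 4, so there is no saddle point; optimal play is mixed.
Let the server play Forehand with probability p. Expected payoff against Wide: (-1)p + 4(1−p) = −5p + 4; against Body: 8p + (-5)(1−p) = 13p − 5.
Setting these equal: −5p + 4 = 13p − 5 ⇒ −18p = -9 ⇒ p = 1/2, and the value is (-5)·(1/2) + 4 = 3/2.
For the receiver: with q = P(Wide), equating Forehand's and Backhand's payoffs gives −9q + 8 = 9q − 5 ⇒ q = 13/18.

3/2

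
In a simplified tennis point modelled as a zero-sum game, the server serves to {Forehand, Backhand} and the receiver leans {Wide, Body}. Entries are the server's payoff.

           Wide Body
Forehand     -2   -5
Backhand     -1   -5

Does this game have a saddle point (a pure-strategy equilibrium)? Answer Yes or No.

Row minima: Forehand → -5, Backhand → -5; maximin = -5.
Column maxima: Wide → -1, Body → -5; minimax = -5.
maximin = minimax = -5, so a saddle point exists.

Yes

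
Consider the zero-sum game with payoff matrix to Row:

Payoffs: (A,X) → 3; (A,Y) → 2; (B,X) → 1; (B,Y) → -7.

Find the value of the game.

2

Row minima: A → 2, B → -7; maximin = 2.
Column maxima: X → 3, Y → 2; minimax = 2.
Since maximin = minimax = 2, there is a saddle point and the value is 2.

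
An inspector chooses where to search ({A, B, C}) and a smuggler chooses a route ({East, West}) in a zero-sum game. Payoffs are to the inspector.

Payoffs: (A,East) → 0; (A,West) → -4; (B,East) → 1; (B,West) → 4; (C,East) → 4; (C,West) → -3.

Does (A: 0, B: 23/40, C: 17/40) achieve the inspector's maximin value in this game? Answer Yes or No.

No

Against East this mix gives (23/40)·1 + (17/40)·4 = 91/40.
Against West this mix gives (23/40)·4 + (17/40)·(-3) = 41/40.
The smuggler will play West, holding the inspector to 41/40. Shifting weight toward the row that does better against West would raise this floor (the equalizing mix achieves 19/10 against both West and East), so the proposed strategy is not optimal.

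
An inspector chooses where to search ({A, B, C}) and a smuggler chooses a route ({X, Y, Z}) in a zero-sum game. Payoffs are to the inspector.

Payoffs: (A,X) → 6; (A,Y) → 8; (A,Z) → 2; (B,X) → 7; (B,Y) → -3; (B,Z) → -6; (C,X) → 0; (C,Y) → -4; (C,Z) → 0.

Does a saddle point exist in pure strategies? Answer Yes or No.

Row minima: A → 2, B → -6, C → -4; maximin = 2.
Column maxima: X → 7, Y → 8, Z → 2; minimax = 2.
maximin = minimax = 2, so a saddle point exists.

Yes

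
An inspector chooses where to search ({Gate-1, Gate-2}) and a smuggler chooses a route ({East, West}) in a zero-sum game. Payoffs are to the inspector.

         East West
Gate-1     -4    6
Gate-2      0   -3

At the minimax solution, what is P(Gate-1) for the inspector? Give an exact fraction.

3/13

Row minima: Gate-1 → -4, Gate-2 → -3; maximin = -3.
Column maxima: East → 0, West → 6; minimax = 0.
-3 ≠ 0, so there is no saddle point; optimal play is mixed.
Let the inspector play Gate-1 with probability p. Expected payoff against East: (-4)p + 0(1−p) = −4p; against West: 6p + (-3)(1−p) = 9p − 3.
Setting these equal: −4p = 9p − 3 ⇒ −13p = -3 ⇒ p = 3/13, and the value is (-4)·(3/13) = -12/13.
For the smuggler: with q = P(East), equating Gate-1's and Gate-2's payoffs gives −10q + 6 = 3q − 3 ⇒ q = 9/13.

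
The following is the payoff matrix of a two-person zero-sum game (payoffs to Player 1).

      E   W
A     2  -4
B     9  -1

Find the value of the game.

-1

Row minima: A → -4, B → -1; maximin = -1.
Column maxima: E → 9, W → -1; minimax = -1.
Since maximin = minimax = -1, there is a saddle point and the value is -1.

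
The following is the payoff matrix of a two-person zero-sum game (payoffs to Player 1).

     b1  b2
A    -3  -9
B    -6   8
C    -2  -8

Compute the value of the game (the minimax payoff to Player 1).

-16/5

Row minima: A → -9, B → -6, C → -8; maximin = -6.
Column maxima: b1 → -2, b2 → 8; minimax = -2.
-6 ≠ -2, so there is no saddle point; optimal play is mixed.
A is strictly dominated by C, so Player 1 never plays it.
On the remaining 2×2 (B, C vs b1, b2):
Let Player 1 play B with probability p. Expected payoff against b1: (-6)p + (-2)(1−p) = −4p − 2; against b2: 8p + (-8)(1−p) = 16p − 8.
Setting these equal: −4p − 2 = 16p − 8 ⇒ −20p = -6 ⇒ p = 3/10, and the value is (-4)·(3/10) − 2 = -16/5.
For Player 2: with q = P(b1), equating B's and C's payoffs gives −14q + 8 = 6q − 8 ⇒ q = 4/5.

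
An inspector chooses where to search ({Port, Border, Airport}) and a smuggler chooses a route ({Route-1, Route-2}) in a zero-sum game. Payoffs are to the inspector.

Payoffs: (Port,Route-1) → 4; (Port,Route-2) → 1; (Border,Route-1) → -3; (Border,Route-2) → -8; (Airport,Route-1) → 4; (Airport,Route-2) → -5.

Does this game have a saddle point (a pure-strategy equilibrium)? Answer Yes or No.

Yes

Row minima: Port → 1, Border → -8, Airport → -5; maximin = 1.
Column maxima: Route-1 → 4, Route-2 → 1; minimax = 1.
maximin = minimax = 1, so a saddle point exists.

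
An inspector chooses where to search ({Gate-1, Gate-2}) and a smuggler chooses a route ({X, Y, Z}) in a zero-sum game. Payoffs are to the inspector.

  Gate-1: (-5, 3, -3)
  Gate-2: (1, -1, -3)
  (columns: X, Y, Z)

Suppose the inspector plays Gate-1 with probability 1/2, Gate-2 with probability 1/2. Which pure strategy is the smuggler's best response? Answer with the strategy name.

If the smuggler plays X, the inspector's expected payoff is (1/2)·(-5) + (1/2)·1 = -2.
If the smuggler plays Y, the inspector's expected payoff is (1/2)·3 + (1/2)·(-1) = 1.
If the smuggler plays Z, the inspector's expected payoff is (1/2)·(-3) + (1/2)·(-3) = -3.
The smuggler minimizes the inspector's payoff; the smallest is -3, so the best response is Z.

Z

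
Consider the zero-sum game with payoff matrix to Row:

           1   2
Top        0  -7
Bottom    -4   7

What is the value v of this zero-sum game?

Row minima: Top → -7, Bottom → -4; maximin = -4.
Column maxima: 1 → 0, 2 → 7; minimax = 0.
-4 ≠ 0, so there is no saddle point; optimal play is mixed.
Let Row play Top with probability p. Expected payoff against 1: 0p + (-4)(1−p) = 4p − 4; against 2: (-7)p + 7(1−p) = −14p + 7.
Setting these equal: 4p − 4 = −14p + 7 ⇒ 18p = 11 ⇒ p = 11/18, and the value is (4)·(11/18) − 4 = -14/9.
For Column: with q = P(1), equating Top's and Bottom's payoffs gives 7q − 7 = −11q + 7 ⇒ q = 7/9.

-14/9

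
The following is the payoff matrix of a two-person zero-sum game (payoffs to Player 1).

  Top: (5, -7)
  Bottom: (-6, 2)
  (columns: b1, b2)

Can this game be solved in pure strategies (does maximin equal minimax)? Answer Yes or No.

No

Row minima: Top → -7, Bottom → -6; maximin = -6.
Column maxima: b1 → 5, b2 → 2; minimax = 2.
-6 ≠ 2, so no pure-strategy equilibrium exists.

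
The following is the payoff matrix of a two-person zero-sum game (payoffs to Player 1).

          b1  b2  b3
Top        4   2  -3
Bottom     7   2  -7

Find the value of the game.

Row minima: Top → -3, Bottom → -7; maximin = -3.
Column maxima: b1 → 7, b2 → 2, b3 → -3; minimax = -3.
Since maximin = minimax = -3, there is a saddle point and the value is -3.

-3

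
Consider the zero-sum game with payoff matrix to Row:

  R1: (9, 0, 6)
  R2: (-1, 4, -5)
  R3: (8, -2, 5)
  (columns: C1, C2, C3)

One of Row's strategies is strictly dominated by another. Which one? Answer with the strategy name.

R1 gives a strictly higher payoff than R3 against every column: 9 > 8, 0 > -2, 6 > 5.
So R3 is strictly dominated and Row never plays it.

R3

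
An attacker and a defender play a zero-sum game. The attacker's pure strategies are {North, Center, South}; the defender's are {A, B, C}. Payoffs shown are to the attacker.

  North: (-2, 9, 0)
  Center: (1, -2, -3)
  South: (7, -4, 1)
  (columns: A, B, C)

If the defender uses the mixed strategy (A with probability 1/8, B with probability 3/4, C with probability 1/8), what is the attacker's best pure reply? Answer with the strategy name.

Expected payoff of North: (1/8)·(-2) + (3/4)·9 + (1/8)·0 = 13/2.
Expected payoff of Center: (1/8)·1 + (3/4)·(-2) + (1/8)·(-3) = -7/4.
Expected payoff of South: (1/8)·7 + (3/4)·(-4) + (1/8)·1 = -2.
The largest is 13/2, so the attacker's best response is North.

North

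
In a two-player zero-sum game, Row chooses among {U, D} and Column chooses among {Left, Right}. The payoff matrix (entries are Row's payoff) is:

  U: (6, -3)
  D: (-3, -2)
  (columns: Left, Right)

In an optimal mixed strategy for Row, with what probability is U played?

1/10

Row minima: U → -3, D → -3; maximin = -3.
Column maxima: Left → 6, Right → -2; minimax = -2.
-3 ≠ -2, so there is no saddle point; optimal play is mixed.
Let Row play U with probability p. Expected payoff against Left: 6p + (-3)(1−p) = 9p − 3; against Right: (-3)p + (-2)(1−p) = −p − 2.
Setting these equal: 9p − 3 = −p − 2 ⇒ 10p = 1 ⇒ p = 1/10, and the value is (9)·(1/10) − 3 = -21/10.
For Column: with q = P(Left), equating U's and D's payoffs gives 9q − 3 = −q − 2 ⇒ q = 1/10.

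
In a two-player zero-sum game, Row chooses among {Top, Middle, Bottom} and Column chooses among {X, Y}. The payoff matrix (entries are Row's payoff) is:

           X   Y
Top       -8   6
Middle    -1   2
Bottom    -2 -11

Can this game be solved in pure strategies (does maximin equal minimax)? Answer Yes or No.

Row minima: Top → -8, Middle → -1, Bottom → -11; maximin = -1.
Column maxima: X → -1, Y → 6; minimax = -1.
maximin = minimax = -1, so a saddle point exists.

Yes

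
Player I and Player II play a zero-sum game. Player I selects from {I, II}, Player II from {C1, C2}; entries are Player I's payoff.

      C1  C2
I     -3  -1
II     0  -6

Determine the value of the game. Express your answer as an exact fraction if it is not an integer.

Row minima: I → -3, II → -6; maximin = -3.
Column maxima: C1 → 0, C2 → -1; minimax = -1.
-3 ≠ -1, so there is no saddle point; optimal play is mixed.
Let Player I play I with probability p. Expected payoff against C1: (-3)p + 0(1−p) = −3p; against C2: (-1)p + (-6)(1−p) = 5p − 6.
Setting these equal: −3p = 5p − 6 ⇒ −8p = -6 ⇒ p = 3/4, and the value is (-3)·(3/4) = -9/4.
For Player II: with q = P(C1), equating I's and II's payoffs gives −2q − 1 = 6q − 6 ⇒ q = 5/8.

-9/4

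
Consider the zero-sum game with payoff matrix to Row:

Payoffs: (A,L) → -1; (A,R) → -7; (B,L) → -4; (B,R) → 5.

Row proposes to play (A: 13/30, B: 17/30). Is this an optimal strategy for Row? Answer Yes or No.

No

Against L this mix gives (13/30)·(-1) + (17/30)·(-4) = -27/10.
Against R this mix gives (13/30)·(-7) + (17/30)·5 = -1/5.
Column will play L, holding Row to -27/10. Shifting weight toward the row that does better against L would raise this floor (the equalizing mix achieves -11/5 against both L and R), so the proposed strategy is not optimal.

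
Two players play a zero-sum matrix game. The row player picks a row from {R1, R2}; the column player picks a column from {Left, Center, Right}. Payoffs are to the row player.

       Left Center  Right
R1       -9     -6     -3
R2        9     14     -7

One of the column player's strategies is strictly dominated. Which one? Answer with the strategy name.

Center

Left holds the row player's payoff strictly below Center in every row: -9 < -6, 9 < 14.
So Center is strictly dominated for the column player.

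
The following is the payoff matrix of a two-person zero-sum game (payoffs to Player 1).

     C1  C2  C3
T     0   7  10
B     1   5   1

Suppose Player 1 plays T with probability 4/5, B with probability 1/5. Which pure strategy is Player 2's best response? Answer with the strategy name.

C1

If Player 2 plays C1, Player 1's expected payoff is (4/5)·0 + (1/5)·1 = 1/5.
If Player 2 plays C2, Player 1's expected payoff is (4/5)·7 + (1/5)·5 = 33/5.
If Player 2 plays C3, Player 1's expected payoff is (4/5)·10 + (1/5)·1 = 41/5.
Player 2 minimizes Player 1's payoff; the smallest is 1/5, so the best response is C1.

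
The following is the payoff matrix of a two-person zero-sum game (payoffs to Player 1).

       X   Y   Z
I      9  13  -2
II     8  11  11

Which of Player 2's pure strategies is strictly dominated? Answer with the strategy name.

X holds Player 1's payoff strictly below Y in every row: 9 < 13, 8 < 11.
So Y is strictly dominated for Player 2.

Y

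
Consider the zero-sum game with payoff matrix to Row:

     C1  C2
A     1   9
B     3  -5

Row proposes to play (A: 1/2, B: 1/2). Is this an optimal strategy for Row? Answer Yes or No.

Yes

Against C1 this mix gives (1/2)·1 + (1/2)·3 = 2.
Against C2 this mix gives (1/2)·9 + (1/2)·(-5) = 2.
All of Column's active replies (C1, C2) yield 2, and no column does worse for Row. The mix makes Column indifferent and guarantees 2, so it is optimal.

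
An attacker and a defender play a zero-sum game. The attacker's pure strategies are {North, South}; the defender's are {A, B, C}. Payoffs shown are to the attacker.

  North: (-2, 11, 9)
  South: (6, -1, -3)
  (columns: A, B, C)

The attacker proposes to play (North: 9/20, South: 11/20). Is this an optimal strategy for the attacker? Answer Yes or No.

Against A this mix gives (9/20)·(-2) + (11/20)·6 = 12/5.
Against B this mix gives (9/20)·11 + (11/20)·(-1) = 22/5.
Against C this mix gives (9/20)·9 + (11/20)·(-3) = 12/5.
All of the defender's active replies (A, C) yield 12/5, and no column does worse for the attacker. The mix makes the defender indifferent and guarantees 12/5, so it is optimal.

Yes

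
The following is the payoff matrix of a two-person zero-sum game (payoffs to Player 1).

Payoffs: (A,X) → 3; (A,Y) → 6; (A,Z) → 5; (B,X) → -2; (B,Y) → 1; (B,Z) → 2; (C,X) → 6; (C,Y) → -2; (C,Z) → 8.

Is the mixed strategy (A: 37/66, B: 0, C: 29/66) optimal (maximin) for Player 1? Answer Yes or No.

No

Against X this mix gives (37/66)·3 + (29/66)·6 = 95/22.
Against Y this mix gives (37/66)·6 + (29/66)·(-2) = 82/33.
Against Z this mix gives (37/66)·5 + (29/66)·8 = 139/22.
Player 2 will play Y, holding Player 1 to 82/33. Shifting weight toward the row that does better against Y would raise this floor (the equalizing mix achieves 42/11 against both Y and X), so the proposed strategy is not optimal.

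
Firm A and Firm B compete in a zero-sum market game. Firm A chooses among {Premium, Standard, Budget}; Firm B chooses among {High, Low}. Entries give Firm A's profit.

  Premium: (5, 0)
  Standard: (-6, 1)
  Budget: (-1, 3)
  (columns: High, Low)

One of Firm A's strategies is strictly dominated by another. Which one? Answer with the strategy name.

Standard

Budget gives a strictly higher payoff than Standard against every column: -1 > -6, 3 > 1.
So Standard is strictly dominated and Firm A never plays it.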